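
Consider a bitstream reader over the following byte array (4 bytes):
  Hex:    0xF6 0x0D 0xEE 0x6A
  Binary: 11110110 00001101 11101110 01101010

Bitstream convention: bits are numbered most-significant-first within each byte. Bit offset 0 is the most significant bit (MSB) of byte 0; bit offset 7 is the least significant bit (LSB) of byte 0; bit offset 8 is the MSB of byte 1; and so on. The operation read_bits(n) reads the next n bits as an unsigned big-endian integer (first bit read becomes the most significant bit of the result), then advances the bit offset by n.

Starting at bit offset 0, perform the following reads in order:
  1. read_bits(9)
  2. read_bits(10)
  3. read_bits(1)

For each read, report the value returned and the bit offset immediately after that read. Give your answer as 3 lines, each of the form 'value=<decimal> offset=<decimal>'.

Answer: value=492 offset=9
value=111 offset=19
value=0 offset=20

Derivation:
Read 1: bits[0:9] width=9 -> value=492 (bin 111101100); offset now 9 = byte 1 bit 1; 23 bits remain
Read 2: bits[9:19] width=10 -> value=111 (bin 0001101111); offset now 19 = byte 2 bit 3; 13 bits remain
Read 3: bits[19:20] width=1 -> value=0 (bin 0); offset now 20 = byte 2 bit 4; 12 bits remain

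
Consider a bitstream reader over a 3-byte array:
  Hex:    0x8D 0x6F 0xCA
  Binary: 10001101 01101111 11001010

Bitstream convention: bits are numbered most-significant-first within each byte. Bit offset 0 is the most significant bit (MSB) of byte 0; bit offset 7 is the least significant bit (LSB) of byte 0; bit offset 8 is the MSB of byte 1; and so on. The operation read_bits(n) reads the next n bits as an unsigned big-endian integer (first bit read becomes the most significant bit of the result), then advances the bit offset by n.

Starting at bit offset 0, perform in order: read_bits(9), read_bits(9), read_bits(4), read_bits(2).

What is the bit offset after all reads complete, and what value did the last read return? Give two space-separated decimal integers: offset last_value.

Read 1: bits[0:9] width=9 -> value=282 (bin 100011010); offset now 9 = byte 1 bit 1; 15 bits remain
Read 2: bits[9:18] width=9 -> value=447 (bin 110111111); offset now 18 = byte 2 bit 2; 6 bits remain
Read 3: bits[18:22] width=4 -> value=2 (bin 0010); offset now 22 = byte 2 bit 6; 2 bits remain
Read 4: bits[22:24] width=2 -> value=2 (bin 10); offset now 24 = byte 3 bit 0; 0 bits remain

Answer: 24 2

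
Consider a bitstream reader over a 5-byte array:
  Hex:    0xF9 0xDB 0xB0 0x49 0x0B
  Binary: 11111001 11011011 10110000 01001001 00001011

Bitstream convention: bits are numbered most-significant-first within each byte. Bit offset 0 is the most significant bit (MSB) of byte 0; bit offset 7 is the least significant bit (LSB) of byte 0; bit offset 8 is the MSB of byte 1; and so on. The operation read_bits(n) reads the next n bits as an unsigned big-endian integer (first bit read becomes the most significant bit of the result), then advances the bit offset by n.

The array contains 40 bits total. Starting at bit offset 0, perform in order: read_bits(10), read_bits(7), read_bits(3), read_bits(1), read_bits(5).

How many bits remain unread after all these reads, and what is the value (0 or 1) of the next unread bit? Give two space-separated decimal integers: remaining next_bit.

Read 1: bits[0:10] width=10 -> value=999 (bin 1111100111); offset now 10 = byte 1 bit 2; 30 bits remain
Read 2: bits[10:17] width=7 -> value=55 (bin 0110111); offset now 17 = byte 2 bit 1; 23 bits remain
Read 3: bits[17:20] width=3 -> value=3 (bin 011); offset now 20 = byte 2 bit 4; 20 bits remain
Read 4: bits[20:21] width=1 -> value=0 (bin 0); offset now 21 = byte 2 bit 5; 19 bits remain
Read 5: bits[21:26] width=5 -> value=1 (bin 00001); offset now 26 = byte 3 bit 2; 14 bits remain

Answer: 14 0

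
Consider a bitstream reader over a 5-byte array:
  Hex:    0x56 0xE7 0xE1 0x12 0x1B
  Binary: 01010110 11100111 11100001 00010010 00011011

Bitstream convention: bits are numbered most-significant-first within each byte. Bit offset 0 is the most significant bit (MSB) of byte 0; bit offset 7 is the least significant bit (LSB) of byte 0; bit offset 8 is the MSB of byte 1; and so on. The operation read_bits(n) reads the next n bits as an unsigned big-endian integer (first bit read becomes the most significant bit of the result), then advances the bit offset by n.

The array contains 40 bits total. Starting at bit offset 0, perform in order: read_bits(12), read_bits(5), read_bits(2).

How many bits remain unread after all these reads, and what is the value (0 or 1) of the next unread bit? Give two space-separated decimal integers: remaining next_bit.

Answer: 21 0

Derivation:
Read 1: bits[0:12] width=12 -> value=1390 (bin 010101101110); offset now 12 = byte 1 bit 4; 28 bits remain
Read 2: bits[12:17] width=5 -> value=15 (bin 01111); offset now 17 = byte 2 bit 1; 23 bits remain
Read 3: bits[17:19] width=2 -> value=3 (bin 11); offset now 19 = byte 2 bit 3; 21 bits remain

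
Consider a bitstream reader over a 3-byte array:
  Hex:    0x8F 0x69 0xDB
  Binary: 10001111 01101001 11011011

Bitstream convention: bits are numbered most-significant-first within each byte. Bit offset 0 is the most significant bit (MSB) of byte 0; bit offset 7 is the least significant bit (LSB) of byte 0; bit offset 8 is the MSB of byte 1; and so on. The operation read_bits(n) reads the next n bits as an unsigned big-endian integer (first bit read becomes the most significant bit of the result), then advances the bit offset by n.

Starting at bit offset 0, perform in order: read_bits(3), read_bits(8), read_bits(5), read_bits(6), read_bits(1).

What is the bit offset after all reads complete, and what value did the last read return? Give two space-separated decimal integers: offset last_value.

Read 1: bits[0:3] width=3 -> value=4 (bin 100); offset now 3 = byte 0 bit 3; 21 bits remain
Read 2: bits[3:11] width=8 -> value=123 (bin 01111011); offset now 11 = byte 1 bit 3; 13 bits remain
Read 3: bits[11:16] width=5 -> value=9 (bin 01001); offset now 16 = byte 2 bit 0; 8 bits remain
Read 4: bits[16:22] width=6 -> value=54 (bin 110110); offset now 22 = byte 2 bit 6; 2 bits remain
Read 5: bits[22:23] width=1 -> value=1 (bin 1); offset now 23 = byte 2 bit 7; 1 bits remain

Answer: 23 1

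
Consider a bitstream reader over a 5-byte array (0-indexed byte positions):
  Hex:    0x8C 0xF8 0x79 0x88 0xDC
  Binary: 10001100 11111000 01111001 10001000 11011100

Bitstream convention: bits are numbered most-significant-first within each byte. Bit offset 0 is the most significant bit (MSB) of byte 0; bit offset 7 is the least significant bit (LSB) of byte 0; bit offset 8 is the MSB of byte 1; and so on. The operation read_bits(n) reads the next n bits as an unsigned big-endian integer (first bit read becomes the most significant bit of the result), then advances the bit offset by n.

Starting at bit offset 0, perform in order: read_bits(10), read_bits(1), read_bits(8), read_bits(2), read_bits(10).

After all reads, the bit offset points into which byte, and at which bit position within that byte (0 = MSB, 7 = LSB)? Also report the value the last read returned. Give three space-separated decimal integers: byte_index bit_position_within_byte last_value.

Answer: 3 7 196

Derivation:
Read 1: bits[0:10] width=10 -> value=563 (bin 1000110011); offset now 10 = byte 1 bit 2; 30 bits remain
Read 2: bits[10:11] width=1 -> value=1 (bin 1); offset now 11 = byte 1 bit 3; 29 bits remain
Read 3: bits[11:19] width=8 -> value=195 (bin 11000011); offset now 19 = byte 2 bit 3; 21 bits remain
Read 4: bits[19:21] width=2 -> value=3 (bin 11); offset now 21 = byte 2 bit 5; 19 bits remain
Read 5: bits[21:31] width=10 -> value=196 (bin 0011000100); offset now 31 = byte 3 bit 7; 9 bits remain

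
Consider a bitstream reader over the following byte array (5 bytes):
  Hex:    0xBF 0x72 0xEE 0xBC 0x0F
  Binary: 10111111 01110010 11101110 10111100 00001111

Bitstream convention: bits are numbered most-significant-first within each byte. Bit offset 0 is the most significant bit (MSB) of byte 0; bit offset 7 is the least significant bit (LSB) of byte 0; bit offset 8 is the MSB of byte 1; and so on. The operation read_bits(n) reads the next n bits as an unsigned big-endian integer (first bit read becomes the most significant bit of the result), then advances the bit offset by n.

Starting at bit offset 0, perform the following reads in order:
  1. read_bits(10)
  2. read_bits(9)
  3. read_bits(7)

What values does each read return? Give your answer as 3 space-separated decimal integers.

Read 1: bits[0:10] width=10 -> value=765 (bin 1011111101); offset now 10 = byte 1 bit 2; 30 bits remain
Read 2: bits[10:19] width=9 -> value=407 (bin 110010111); offset now 19 = byte 2 bit 3; 21 bits remain
Read 3: bits[19:26] width=7 -> value=58 (bin 0111010); offset now 26 = byte 3 bit 2; 14 bits remain

Answer: 765 407 58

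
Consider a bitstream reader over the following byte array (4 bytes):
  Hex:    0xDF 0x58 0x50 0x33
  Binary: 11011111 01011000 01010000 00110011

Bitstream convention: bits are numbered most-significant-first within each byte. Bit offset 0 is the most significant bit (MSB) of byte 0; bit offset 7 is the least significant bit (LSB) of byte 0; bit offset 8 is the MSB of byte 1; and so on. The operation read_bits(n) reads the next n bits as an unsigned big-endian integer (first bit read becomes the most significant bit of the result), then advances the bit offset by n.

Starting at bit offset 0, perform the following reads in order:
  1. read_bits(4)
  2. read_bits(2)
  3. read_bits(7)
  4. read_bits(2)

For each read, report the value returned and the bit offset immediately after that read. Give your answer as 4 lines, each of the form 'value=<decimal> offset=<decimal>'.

Answer: value=13 offset=4
value=3 offset=6
value=107 offset=13
value=0 offset=15

Derivation:
Read 1: bits[0:4] width=4 -> value=13 (bin 1101); offset now 4 = byte 0 bit 4; 28 bits remain
Read 2: bits[4:6] width=2 -> value=3 (bin 11); offset now 6 = byte 0 bit 6; 26 bits remain
Read 3: bits[6:13] width=7 -> value=107 (bin 1101011); offset now 13 = byte 1 bit 5; 19 bits remain
Read 4: bits[13:15] width=2 -> value=0 (bin 00); offset now 15 = byte 1 bit 7; 17 bits remain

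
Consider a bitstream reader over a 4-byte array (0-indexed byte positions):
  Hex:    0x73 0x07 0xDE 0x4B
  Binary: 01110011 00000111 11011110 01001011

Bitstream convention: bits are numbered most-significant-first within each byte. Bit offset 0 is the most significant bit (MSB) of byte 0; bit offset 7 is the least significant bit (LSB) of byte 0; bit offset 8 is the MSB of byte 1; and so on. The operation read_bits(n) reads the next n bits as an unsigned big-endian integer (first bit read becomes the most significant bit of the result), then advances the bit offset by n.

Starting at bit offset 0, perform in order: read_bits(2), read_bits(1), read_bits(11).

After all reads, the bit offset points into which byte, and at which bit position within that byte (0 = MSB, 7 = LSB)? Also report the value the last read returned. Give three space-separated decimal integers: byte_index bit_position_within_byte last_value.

Answer: 1 6 1217

Derivation:
Read 1: bits[0:2] width=2 -> value=1 (bin 01); offset now 2 = byte 0 bit 2; 30 bits remain
Read 2: bits[2:3] width=1 -> value=1 (bin 1); offset now 3 = byte 0 bit 3; 29 bits remain
Read 3: bits[3:14] width=11 -> value=1217 (bin 10011000001); offset now 14 = byte 1 bit 6; 18 bits remain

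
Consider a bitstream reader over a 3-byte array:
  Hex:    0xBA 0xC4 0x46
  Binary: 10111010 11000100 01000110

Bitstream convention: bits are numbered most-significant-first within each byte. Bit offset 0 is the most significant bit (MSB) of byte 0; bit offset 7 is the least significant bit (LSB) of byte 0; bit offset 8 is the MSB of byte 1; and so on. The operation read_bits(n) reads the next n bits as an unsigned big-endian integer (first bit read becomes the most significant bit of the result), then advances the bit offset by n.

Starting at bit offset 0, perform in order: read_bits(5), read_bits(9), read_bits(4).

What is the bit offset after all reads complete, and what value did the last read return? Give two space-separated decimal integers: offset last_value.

Answer: 18 1

Derivation:
Read 1: bits[0:5] width=5 -> value=23 (bin 10111); offset now 5 = byte 0 bit 5; 19 bits remain
Read 2: bits[5:14] width=9 -> value=177 (bin 010110001); offset now 14 = byte 1 bit 6; 10 bits remain
Read 3: bits[14:18] width=4 -> value=1 (bin 0001); offset now 18 = byte 2 bit 2; 6 bits remain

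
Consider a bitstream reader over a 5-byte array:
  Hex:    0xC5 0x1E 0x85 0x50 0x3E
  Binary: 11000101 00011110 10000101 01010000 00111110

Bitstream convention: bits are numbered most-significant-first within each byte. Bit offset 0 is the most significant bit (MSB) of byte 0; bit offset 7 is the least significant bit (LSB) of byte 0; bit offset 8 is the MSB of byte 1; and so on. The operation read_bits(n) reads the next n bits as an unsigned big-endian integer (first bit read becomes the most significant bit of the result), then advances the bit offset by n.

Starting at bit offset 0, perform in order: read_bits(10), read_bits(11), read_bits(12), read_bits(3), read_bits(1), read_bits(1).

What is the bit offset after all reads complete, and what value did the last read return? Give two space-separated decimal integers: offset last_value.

Answer: 38 1

Derivation:
Read 1: bits[0:10] width=10 -> value=788 (bin 1100010100); offset now 10 = byte 1 bit 2; 30 bits remain
Read 2: bits[10:21] width=11 -> value=976 (bin 01111010000); offset now 21 = byte 2 bit 5; 19 bits remain
Read 3: bits[21:33] width=12 -> value=2720 (bin 101010100000); offset now 33 = byte 4 bit 1; 7 bits remain
Read 4: bits[33:36] width=3 -> value=3 (bin 011); offset now 36 = byte 4 bit 4; 4 bits remain
Read 5: bits[36:37] width=1 -> value=1 (bin 1); offset now 37 = byte 4 bit 5; 3 bits remain
Read 6: bits[37:38] width=1 -> value=1 (bin 1); offset now 38 = byte 4 bit 6; 2 bits remain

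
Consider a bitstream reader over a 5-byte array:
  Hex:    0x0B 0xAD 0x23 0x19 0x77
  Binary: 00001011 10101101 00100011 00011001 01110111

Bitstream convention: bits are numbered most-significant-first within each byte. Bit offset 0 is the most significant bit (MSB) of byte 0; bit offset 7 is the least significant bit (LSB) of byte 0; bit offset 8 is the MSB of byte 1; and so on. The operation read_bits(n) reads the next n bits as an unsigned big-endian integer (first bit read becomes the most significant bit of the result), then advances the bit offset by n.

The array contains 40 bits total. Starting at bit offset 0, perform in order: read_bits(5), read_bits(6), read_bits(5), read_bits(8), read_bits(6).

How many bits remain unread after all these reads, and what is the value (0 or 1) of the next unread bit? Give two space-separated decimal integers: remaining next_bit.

Read 1: bits[0:5] width=5 -> value=1 (bin 00001); offset now 5 = byte 0 bit 5; 35 bits remain
Read 2: bits[5:11] width=6 -> value=29 (bin 011101); offset now 11 = byte 1 bit 3; 29 bits remain
Read 3: bits[11:16] width=5 -> value=13 (bin 01101); offset now 16 = byte 2 bit 0; 24 bits remain
Read 4: bits[16:24] width=8 -> value=35 (bin 00100011); offset now 24 = byte 3 bit 0; 16 bits remain
Read 5: bits[24:30] width=6 -> value=6 (bin 000110); offset now 30 = byte 3 bit 6; 10 bits remain

Answer: 10 0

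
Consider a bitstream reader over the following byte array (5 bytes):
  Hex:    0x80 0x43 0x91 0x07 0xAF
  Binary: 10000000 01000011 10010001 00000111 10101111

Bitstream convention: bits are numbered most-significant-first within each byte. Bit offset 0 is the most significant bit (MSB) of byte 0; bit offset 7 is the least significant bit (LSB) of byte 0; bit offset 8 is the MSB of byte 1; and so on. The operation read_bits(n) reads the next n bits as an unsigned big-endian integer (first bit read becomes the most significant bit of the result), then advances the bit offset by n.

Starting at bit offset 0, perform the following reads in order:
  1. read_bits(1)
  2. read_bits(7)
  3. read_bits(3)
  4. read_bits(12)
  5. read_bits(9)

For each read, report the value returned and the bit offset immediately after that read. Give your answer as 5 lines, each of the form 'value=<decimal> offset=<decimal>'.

Answer: value=1 offset=1
value=0 offset=8
value=2 offset=11
value=456 offset=23
value=263 offset=32

Derivation:
Read 1: bits[0:1] width=1 -> value=1 (bin 1); offset now 1 = byte 0 bit 1; 39 bits remain
Read 2: bits[1:8] width=7 -> value=0 (bin 0000000); offset now 8 = byte 1 bit 0; 32 bits remain
Read 3: bits[8:11] width=3 -> value=2 (bin 010); offset now 11 = byte 1 bit 3; 29 bits remain
Read 4: bits[11:23] width=12 -> value=456 (bin 000111001000); offset now 23 = byte 2 bit 7; 17 bits remain
Read 5: bits[23:32] width=9 -> value=263 (bin 100000111); offset now 32 = byte 4 bit 0; 8 bits remain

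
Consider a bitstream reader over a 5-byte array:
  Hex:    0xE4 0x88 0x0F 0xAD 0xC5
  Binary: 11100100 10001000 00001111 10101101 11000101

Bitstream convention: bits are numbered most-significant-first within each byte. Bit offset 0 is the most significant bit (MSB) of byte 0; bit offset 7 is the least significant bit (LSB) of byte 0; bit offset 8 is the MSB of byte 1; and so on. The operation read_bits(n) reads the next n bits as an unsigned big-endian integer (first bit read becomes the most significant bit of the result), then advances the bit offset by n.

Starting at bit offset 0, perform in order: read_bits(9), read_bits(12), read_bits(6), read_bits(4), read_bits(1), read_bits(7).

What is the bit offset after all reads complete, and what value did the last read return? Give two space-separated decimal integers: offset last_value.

Read 1: bits[0:9] width=9 -> value=457 (bin 111001001); offset now 9 = byte 1 bit 1; 31 bits remain
Read 2: bits[9:21] width=12 -> value=257 (bin 000100000001); offset now 21 = byte 2 bit 5; 19 bits remain
Read 3: bits[21:27] width=6 -> value=61 (bin 111101); offset now 27 = byte 3 bit 3; 13 bits remain
Read 4: bits[27:31] width=4 -> value=6 (bin 0110); offset now 31 = byte 3 bit 7; 9 bits remain
Read 5: bits[31:32] width=1 -> value=1 (bin 1); offset now 32 = byte 4 bit 0; 8 bits remain
Read 6: bits[32:39] width=7 -> value=98 (bin 1100010); offset now 39 = byte 4 bit 7; 1 bits remain

Answer: 39 98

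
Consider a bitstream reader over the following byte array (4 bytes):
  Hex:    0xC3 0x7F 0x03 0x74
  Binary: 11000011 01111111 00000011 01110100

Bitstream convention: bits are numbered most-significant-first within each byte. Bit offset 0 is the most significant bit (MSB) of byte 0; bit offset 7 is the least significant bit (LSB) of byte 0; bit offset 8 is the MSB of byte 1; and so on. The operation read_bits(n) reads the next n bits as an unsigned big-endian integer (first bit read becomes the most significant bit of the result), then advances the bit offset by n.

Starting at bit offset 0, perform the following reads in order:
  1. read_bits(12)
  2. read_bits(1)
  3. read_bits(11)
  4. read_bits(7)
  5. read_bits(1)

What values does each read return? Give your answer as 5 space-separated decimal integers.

Read 1: bits[0:12] width=12 -> value=3127 (bin 110000110111); offset now 12 = byte 1 bit 4; 20 bits remain
Read 2: bits[12:13] width=1 -> value=1 (bin 1); offset now 13 = byte 1 bit 5; 19 bits remain
Read 3: bits[13:24] width=11 -> value=1795 (bin 11100000011); offset now 24 = byte 3 bit 0; 8 bits remain
Read 4: bits[24:31] width=7 -> value=58 (bin 0111010); offset now 31 = byte 3 bit 7; 1 bits remain
Read 5: bits[31:32] width=1 -> value=0 (bin 0); offset now 32 = byte 4 bit 0; 0 bits remain

Answer: 3127 1 1795 58 0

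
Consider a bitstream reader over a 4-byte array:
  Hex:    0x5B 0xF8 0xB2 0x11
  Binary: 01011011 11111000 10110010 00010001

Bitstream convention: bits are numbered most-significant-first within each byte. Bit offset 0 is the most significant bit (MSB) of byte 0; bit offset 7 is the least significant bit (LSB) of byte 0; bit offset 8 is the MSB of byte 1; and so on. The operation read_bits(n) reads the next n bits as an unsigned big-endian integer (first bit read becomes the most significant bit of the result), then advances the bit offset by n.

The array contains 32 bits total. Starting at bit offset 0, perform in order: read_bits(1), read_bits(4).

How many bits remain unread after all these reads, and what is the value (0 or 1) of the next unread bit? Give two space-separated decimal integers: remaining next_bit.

Read 1: bits[0:1] width=1 -> value=0 (bin 0); offset now 1 = byte 0 bit 1; 31 bits remain
Read 2: bits[1:5] width=4 -> value=11 (bin 1011); offset now 5 = byte 0 bit 5; 27 bits remain

Answer: 27 0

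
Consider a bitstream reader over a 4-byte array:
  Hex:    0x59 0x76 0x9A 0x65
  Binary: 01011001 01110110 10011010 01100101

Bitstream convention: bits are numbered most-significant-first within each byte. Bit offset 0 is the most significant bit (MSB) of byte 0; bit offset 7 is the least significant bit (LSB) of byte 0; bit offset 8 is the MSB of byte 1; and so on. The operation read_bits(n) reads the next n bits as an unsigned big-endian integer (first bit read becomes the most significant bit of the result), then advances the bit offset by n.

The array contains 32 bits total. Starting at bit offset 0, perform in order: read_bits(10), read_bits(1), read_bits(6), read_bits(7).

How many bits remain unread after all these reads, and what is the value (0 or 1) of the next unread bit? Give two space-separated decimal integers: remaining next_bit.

Answer: 8 0

Derivation:
Read 1: bits[0:10] width=10 -> value=357 (bin 0101100101); offset now 10 = byte 1 bit 2; 22 bits remain
Read 2: bits[10:11] width=1 -> value=1 (bin 1); offset now 11 = byte 1 bit 3; 21 bits remain
Read 3: bits[11:17] width=6 -> value=45 (bin 101101); offset now 17 = byte 2 bit 1; 15 bits remain
Read 4: bits[17:24] width=7 -> value=26 (bin 0011010); offset now 24 = byte 3 bit 0; 8 bits remain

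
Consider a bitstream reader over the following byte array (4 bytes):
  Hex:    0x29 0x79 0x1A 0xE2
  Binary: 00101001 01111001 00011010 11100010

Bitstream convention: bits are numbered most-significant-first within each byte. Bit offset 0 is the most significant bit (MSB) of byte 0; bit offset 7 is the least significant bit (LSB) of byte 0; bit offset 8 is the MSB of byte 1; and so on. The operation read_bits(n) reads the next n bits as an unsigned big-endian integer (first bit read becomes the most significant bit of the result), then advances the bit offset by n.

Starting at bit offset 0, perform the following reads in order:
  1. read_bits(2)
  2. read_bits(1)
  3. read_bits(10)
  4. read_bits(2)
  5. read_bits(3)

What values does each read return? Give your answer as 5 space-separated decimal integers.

Read 1: bits[0:2] width=2 -> value=0 (bin 00); offset now 2 = byte 0 bit 2; 30 bits remain
Read 2: bits[2:3] width=1 -> value=1 (bin 1); offset now 3 = byte 0 bit 3; 29 bits remain
Read 3: bits[3:13] width=10 -> value=303 (bin 0100101111); offset now 13 = byte 1 bit 5; 19 bits remain
Read 4: bits[13:15] width=2 -> value=0 (bin 00); offset now 15 = byte 1 bit 7; 17 bits remain
Read 5: bits[15:18] width=3 -> value=4 (bin 100); offset now 18 = byte 2 bit 2; 14 bits remain

Answer: 0 1 303 0 4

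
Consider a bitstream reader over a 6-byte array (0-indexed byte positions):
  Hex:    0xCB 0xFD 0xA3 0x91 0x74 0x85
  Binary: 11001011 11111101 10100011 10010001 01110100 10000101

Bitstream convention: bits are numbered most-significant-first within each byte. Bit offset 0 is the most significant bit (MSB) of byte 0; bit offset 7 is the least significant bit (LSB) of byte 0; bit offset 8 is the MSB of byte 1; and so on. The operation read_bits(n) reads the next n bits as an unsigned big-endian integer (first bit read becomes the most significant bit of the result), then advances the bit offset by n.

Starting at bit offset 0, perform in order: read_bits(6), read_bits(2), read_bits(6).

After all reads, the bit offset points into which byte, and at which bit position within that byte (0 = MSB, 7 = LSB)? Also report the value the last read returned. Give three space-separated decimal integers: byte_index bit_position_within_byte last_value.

Read 1: bits[0:6] width=6 -> value=50 (bin 110010); offset now 6 = byte 0 bit 6; 42 bits remain
Read 2: bits[6:8] width=2 -> value=3 (bin 11); offset now 8 = byte 1 bit 0; 40 bits remain
Read 3: bits[8:14] width=6 -> value=63 (bin 111111); offset now 14 = byte 1 bit 6; 34 bits remain

Answer: 1 6 63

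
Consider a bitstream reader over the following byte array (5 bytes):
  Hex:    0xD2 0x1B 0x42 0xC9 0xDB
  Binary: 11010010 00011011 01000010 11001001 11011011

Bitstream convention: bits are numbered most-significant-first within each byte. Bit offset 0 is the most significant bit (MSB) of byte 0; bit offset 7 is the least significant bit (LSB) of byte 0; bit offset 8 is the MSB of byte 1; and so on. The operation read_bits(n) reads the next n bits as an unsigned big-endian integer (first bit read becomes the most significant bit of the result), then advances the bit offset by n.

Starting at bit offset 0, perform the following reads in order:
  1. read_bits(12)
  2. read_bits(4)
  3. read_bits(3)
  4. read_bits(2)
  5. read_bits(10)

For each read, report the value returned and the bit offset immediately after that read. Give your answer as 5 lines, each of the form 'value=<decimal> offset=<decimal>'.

Answer: value=3361 offset=12
value=11 offset=16
value=2 offset=19
value=0 offset=21
value=356 offset=31

Derivation:
Read 1: bits[0:12] width=12 -> value=3361 (bin 110100100001); offset now 12 = byte 1 bit 4; 28 bits remain
Read 2: bits[12:16] width=4 -> value=11 (bin 1011); offset now 16 = byte 2 bit 0; 24 bits remain
Read 3: bits[16:19] width=3 -> value=2 (bin 010); offset now 19 = byte 2 bit 3; 21 bits remain
Read 4: bits[19:21] width=2 -> value=0 (bin 00); offset now 21 = byte 2 bit 5; 19 bits remain
Read 5: bits[21:31] width=10 -> value=356 (bin 0101100100); offset now 31 = byte 3 bit 7; 9 bits remain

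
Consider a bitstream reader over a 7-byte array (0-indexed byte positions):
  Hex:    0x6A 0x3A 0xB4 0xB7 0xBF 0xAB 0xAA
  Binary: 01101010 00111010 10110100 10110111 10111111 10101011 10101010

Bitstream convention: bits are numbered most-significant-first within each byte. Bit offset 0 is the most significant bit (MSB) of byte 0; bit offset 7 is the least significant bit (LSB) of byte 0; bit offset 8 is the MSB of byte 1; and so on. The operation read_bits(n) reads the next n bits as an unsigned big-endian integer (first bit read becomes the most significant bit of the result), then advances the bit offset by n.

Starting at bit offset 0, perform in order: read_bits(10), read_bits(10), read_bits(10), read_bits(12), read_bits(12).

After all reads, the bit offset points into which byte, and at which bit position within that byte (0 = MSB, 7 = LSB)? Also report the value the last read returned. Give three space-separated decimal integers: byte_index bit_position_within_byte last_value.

Read 1: bits[0:10] width=10 -> value=424 (bin 0110101000); offset now 10 = byte 1 bit 2; 46 bits remain
Read 2: bits[10:20] width=10 -> value=939 (bin 1110101011); offset now 20 = byte 2 bit 4; 36 bits remain
Read 3: bits[20:30] width=10 -> value=301 (bin 0100101101); offset now 30 = byte 3 bit 6; 26 bits remain
Read 4: bits[30:42] width=12 -> value=3838 (bin 111011111110); offset now 42 = byte 5 bit 2; 14 bits remain
Read 5: bits[42:54] width=12 -> value=2794 (bin 101011101010); offset now 54 = byte 6 bit 6; 2 bits remain

Answer: 6 6 2794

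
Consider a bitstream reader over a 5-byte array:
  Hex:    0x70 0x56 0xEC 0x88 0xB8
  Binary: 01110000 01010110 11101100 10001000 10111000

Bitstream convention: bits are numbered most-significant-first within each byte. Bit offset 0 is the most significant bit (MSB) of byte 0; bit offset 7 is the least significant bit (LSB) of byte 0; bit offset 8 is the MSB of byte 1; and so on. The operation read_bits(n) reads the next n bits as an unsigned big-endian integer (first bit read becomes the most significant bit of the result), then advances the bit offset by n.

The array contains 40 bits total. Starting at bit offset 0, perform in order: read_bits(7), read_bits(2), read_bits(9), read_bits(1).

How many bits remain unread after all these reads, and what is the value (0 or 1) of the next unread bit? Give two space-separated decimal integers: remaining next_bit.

Answer: 21 0

Derivation:
Read 1: bits[0:7] width=7 -> value=56 (bin 0111000); offset now 7 = byte 0 bit 7; 33 bits remain
Read 2: bits[7:9] width=2 -> value=0 (bin 00); offset now 9 = byte 1 bit 1; 31 bits remain
Read 3: bits[9:18] width=9 -> value=347 (bin 101011011); offset now 18 = byte 2 bit 2; 22 bits remain
Read 4: bits[18:19] width=1 -> value=1 (bin 1); offset now 19 = byte 2 bit 3; 21 bits remain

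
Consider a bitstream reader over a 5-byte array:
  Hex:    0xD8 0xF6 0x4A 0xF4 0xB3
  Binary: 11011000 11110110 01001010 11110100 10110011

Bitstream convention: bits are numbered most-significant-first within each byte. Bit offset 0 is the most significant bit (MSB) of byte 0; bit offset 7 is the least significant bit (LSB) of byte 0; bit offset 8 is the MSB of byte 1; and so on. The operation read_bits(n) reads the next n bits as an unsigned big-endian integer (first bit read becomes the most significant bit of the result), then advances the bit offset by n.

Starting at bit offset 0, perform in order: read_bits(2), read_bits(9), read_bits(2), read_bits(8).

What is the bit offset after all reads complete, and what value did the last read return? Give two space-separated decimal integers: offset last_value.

Read 1: bits[0:2] width=2 -> value=3 (bin 11); offset now 2 = byte 0 bit 2; 38 bits remain
Read 2: bits[2:11] width=9 -> value=199 (bin 011000111); offset now 11 = byte 1 bit 3; 29 bits remain
Read 3: bits[11:13] width=2 -> value=2 (bin 10); offset now 13 = byte 1 bit 5; 27 bits remain
Read 4: bits[13:21] width=8 -> value=201 (bin 11001001); offset now 21 = byte 2 bit 5; 19 bits remain

Answer: 21 201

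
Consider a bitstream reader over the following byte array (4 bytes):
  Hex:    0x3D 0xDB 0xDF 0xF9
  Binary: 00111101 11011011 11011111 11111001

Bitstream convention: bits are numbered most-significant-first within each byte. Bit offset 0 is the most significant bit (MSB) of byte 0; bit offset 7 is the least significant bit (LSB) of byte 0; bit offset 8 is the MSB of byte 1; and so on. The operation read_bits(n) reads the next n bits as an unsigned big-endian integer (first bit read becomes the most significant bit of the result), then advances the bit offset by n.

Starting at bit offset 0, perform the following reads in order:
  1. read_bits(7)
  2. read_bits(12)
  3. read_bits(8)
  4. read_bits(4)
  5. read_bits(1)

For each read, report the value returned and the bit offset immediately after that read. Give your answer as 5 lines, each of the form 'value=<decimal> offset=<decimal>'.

Answer: value=30 offset=7
value=3806 offset=19
value=255 offset=27
value=12 offset=31
value=1 offset=32

Derivation:
Read 1: bits[0:7] width=7 -> value=30 (bin 0011110); offset now 7 = byte 0 bit 7; 25 bits remain
Read 2: bits[7:19] width=12 -> value=3806 (bin 111011011110); offset now 19 = byte 2 bit 3; 13 bits remain
Read 3: bits[19:27] width=8 -> value=255 (bin 11111111); offset now 27 = byte 3 bit 3; 5 bits remain
Read 4: bits[27:31] width=4 -> value=12 (bin 1100); offset now 31 = byte 3 bit 7; 1 bits remain
Read 5: bits[31:32] width=1 -> value=1 (bin 1); offset now 32 = byte 4 bit 0; 0 bits remain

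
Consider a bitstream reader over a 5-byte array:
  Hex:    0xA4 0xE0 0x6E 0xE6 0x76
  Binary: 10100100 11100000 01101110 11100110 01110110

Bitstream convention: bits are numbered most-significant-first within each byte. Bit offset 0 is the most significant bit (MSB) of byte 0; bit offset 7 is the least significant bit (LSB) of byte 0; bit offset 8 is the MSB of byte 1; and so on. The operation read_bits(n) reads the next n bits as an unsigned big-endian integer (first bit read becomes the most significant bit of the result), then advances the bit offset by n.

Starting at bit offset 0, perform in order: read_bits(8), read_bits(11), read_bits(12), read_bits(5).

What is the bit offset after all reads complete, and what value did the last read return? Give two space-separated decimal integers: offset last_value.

Answer: 36 7

Derivation:
Read 1: bits[0:8] width=8 -> value=164 (bin 10100100); offset now 8 = byte 1 bit 0; 32 bits remain
Read 2: bits[8:19] width=11 -> value=1795 (bin 11100000011); offset now 19 = byte 2 bit 3; 21 bits remain
Read 3: bits[19:31] width=12 -> value=1907 (bin 011101110011); offset now 31 = byte 3 bit 7; 9 bits remain
Read 4: bits[31:36] width=5 -> value=7 (bin 00111); offset now 36 = byte 4 bit 4; 4 bits remain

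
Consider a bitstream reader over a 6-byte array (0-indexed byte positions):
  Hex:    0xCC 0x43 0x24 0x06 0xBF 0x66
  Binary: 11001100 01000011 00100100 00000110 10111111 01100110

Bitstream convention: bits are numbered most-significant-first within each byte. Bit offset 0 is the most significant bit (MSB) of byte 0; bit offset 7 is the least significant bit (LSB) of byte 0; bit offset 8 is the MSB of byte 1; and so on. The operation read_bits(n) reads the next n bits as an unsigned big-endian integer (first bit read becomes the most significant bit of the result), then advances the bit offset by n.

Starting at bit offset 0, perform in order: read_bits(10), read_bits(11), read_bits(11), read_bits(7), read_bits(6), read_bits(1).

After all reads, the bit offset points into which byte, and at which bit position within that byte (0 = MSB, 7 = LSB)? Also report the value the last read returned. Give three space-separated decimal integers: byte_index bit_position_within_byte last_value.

Read 1: bits[0:10] width=10 -> value=817 (bin 1100110001); offset now 10 = byte 1 bit 2; 38 bits remain
Read 2: bits[10:21] width=11 -> value=100 (bin 00001100100); offset now 21 = byte 2 bit 5; 27 bits remain
Read 3: bits[21:32] width=11 -> value=1030 (bin 10000000110); offset now 32 = byte 4 bit 0; 16 bits remain
Read 4: bits[32:39] width=7 -> value=95 (bin 1011111); offset now 39 = byte 4 bit 7; 9 bits remain
Read 5: bits[39:45] width=6 -> value=44 (bin 101100); offset now 45 = byte 5 bit 5; 3 bits remain
Read 6: bits[45:46] width=1 -> value=1 (bin 1); offset now 46 = byte 5 bit 6; 2 bits remain

Answer: 5 6 1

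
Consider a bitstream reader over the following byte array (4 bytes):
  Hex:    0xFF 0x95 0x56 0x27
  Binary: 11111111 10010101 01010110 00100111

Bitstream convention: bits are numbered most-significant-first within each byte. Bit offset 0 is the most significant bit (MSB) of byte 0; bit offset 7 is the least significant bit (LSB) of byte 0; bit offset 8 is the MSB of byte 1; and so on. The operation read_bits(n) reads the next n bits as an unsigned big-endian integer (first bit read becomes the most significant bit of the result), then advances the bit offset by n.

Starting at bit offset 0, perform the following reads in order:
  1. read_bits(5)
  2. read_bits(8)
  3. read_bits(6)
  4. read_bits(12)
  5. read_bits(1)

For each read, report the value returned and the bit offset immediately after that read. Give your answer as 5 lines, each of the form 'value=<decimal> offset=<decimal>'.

Answer: value=31 offset=5
value=242 offset=13
value=42 offset=19
value=2835 offset=31
value=1 offset=32

Derivation:
Read 1: bits[0:5] width=5 -> value=31 (bin 11111); offset now 5 = byte 0 bit 5; 27 bits remain
Read 2: bits[5:13] width=8 -> value=242 (bin 11110010); offset now 13 = byte 1 bit 5; 19 bits remain
Read 3: bits[13:19] width=6 -> value=42 (bin 101010); offset now 19 = byte 2 bit 3; 13 bits remain
Read 4: bits[19:31] width=12 -> value=2835 (bin 101100010011); offset now 31 = byte 3 bit 7; 1 bits remain
Read 5: bits[31:32] width=1 -> value=1 (bin 1); offset now 32 = byte 4 bit 0; 0 bits remain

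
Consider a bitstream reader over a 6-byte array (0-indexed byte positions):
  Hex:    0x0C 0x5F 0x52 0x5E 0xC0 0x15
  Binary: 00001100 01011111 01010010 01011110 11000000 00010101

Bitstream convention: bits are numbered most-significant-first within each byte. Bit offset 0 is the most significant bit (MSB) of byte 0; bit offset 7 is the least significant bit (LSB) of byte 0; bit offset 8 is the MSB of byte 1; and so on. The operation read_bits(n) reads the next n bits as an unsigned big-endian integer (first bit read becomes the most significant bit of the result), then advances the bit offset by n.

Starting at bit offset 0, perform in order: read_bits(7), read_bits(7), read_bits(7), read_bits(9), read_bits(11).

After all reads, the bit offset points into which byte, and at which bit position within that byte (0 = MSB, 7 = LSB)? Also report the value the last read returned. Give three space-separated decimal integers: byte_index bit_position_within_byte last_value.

Answer: 5 1 1408

Derivation:
Read 1: bits[0:7] width=7 -> value=6 (bin 0000110); offset now 7 = byte 0 bit 7; 41 bits remain
Read 2: bits[7:14] width=7 -> value=23 (bin 0010111); offset now 14 = byte 1 bit 6; 34 bits remain
Read 3: bits[14:21] width=7 -> value=106 (bin 1101010); offset now 21 = byte 2 bit 5; 27 bits remain
Read 4: bits[21:30] width=9 -> value=151 (bin 010010111); offset now 30 = byte 3 bit 6; 18 bits remain
Read 5: bits[30:41] width=11 -> value=1408 (bin 10110000000); offset now 41 = byte 5 bit 1; 7 bits remain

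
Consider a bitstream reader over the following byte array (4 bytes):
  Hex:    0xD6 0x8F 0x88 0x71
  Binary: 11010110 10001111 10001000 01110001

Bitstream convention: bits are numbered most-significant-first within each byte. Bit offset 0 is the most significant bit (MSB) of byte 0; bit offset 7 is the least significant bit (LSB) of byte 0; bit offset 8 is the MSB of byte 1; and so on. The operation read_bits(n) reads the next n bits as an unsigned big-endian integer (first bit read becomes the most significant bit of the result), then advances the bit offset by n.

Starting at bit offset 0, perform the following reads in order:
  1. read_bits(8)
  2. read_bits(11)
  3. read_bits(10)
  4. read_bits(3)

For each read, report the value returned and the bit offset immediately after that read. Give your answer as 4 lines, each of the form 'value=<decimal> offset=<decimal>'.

Answer: value=214 offset=8
value=1148 offset=19
value=270 offset=29
value=1 offset=32

Derivation:
Read 1: bits[0:8] width=8 -> value=214 (bin 11010110); offset now 8 = byte 1 bit 0; 24 bits remain
Read 2: bits[8:19] width=11 -> value=1148 (bin 10001111100); offset now 19 = byte 2 bit 3; 13 bits remain
Read 3: bits[19:29] width=10 -> value=270 (bin 0100001110); offset now 29 = byte 3 bit 5; 3 bits remain
Read 4: bits[29:32] width=3 -> value=1 (bin 001); offset now 32 = byte 4 bit 0; 0 bits remain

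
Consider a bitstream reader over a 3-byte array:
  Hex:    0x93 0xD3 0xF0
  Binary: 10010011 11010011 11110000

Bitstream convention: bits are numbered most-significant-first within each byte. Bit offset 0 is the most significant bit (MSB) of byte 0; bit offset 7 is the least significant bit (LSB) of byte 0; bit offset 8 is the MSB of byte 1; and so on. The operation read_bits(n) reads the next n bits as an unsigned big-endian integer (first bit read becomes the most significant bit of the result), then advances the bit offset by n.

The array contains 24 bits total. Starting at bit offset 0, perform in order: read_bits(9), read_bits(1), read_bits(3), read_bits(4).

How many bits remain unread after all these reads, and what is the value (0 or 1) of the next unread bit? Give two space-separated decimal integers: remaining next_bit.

Read 1: bits[0:9] width=9 -> value=295 (bin 100100111); offset now 9 = byte 1 bit 1; 15 bits remain
Read 2: bits[9:10] width=1 -> value=1 (bin 1); offset now 10 = byte 1 bit 2; 14 bits remain
Read 3: bits[10:13] width=3 -> value=2 (bin 010); offset now 13 = byte 1 bit 5; 11 bits remain
Read 4: bits[13:17] width=4 -> value=7 (bin 0111); offset now 17 = byte 2 bit 1; 7 bits remain

Answer: 7 1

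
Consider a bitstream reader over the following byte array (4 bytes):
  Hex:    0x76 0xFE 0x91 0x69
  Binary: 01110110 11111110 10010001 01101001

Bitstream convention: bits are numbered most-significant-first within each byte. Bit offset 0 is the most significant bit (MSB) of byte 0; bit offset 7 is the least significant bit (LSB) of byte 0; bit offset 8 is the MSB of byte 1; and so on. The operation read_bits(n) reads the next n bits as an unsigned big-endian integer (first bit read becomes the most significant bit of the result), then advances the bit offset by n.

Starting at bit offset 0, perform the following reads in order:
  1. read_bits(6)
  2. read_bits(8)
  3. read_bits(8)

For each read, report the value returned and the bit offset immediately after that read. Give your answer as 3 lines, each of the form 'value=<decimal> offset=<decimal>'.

Read 1: bits[0:6] width=6 -> value=29 (bin 011101); offset now 6 = byte 0 bit 6; 26 bits remain
Read 2: bits[6:14] width=8 -> value=191 (bin 10111111); offset now 14 = byte 1 bit 6; 18 bits remain
Read 3: bits[14:22] width=8 -> value=164 (bin 10100100); offset now 22 = byte 2 bit 6; 10 bits remain

Answer: value=29 offset=6
value=191 offset=14
value=164 offset=22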